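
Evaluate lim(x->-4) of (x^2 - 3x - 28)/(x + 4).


Direct substitution gives 0/0, so we factor the numerator.
Factor: (x^2 - 3x - 28) = (x + 4)(x - 7)
Cancel the common factor (x + 4):
(x^2 - 3x - 28)/(x + 4) = (x - 7)
Now substitute x = -4:
= (-4) - (7) = -11

-11


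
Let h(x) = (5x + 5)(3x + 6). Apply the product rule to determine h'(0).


Let u(x) = 5x + 5 and v(x) = 3x + 6
u'(x) = 5
v'(x) = 3
Product rule: h'(x) = u'(x)*v(x) + u(x)*v'(x)
= 5 * (3x + 6) + (5x + 5) * 3
At x = 0:
u(0) = 5 * 0 + 5 = 5
v(0) = 3 * 0 + 6 = 6
h'(0) = 5 * 6 + 5 * 3
= 30 + 15
= 45

45


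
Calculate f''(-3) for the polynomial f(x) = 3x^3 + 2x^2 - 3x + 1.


First derivative:
f'(x) = 9x^2 + 4x - 3
Second derivative:
f''(x) = 18x + 4
Substitute x = -3:
f''(-3) = 18 * (-3) + 4
= -54 + 4
= -50

-50


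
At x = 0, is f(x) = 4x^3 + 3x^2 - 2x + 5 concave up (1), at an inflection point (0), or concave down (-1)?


Concavity is determined by the sign of f''(x).
f(x) = 4x^3 + 3x^2 - 2x + 5
f'(x) = 12x^2 + 6x - 2
f''(x) = 24x + 6
f''(0) = 24 * 0 + 6
= 0 + 6
= 6
Since f''(0) > 0, the function is concave up (1)

1


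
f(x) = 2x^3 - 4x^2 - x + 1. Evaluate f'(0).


Differentiate f(x) = 2x^3 - 4x^2 - x + 1 term by term:
f'(x) = 6x^2 - 8x - 1
Substitute x = 0:
f'(0) = 6 * 0^2 - 8 * 0 - 1
= 0 + 0 - 1
= -1

-1


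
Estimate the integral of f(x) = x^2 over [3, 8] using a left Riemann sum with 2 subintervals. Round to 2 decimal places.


Left Riemann sum uses left endpoints of each subinterval.
Interval: [3, 8], n = 2
dx = (8 - 3) / 2 = 5/2
Left endpoints: [3, 11/2]
f values: [9, 121/4]
Sum = dx * (sum of f values)
= 5/2 * 157/4
= 785/8 ≈ 98.13

98.13


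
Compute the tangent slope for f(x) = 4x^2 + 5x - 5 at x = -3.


The slope of the tangent line equals f'(x) at the point.
f(x) = 4x^2 + 5x - 5
f'(x) = 8x + 5
At x = -3:
f'(-3) = 8 * (-3) + 5
= -24 + 5
= -19

-19


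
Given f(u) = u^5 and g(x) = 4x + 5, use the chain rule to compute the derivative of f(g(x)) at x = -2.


Using the chain rule: (f(g(x)))' = f'(g(x)) * g'(x)
First, find g(-2):
g(-2) = 4 * (-2) + 5 = -3
Next, f'(u) = 5u^4
And g'(x) = 4
So f'(g(-2)) * g'(-2)
= 5 * (-3)^4 * 4
= 5 * 81 * 4
= 1620

1620


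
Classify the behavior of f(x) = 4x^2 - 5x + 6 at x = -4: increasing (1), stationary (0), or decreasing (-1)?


Compute f'(x) to determine behavior:
f'(x) = 8x - 5
f'(-4) = 8 * (-4) - 5
= -32 - 5
= -37
Since f'(-4) < 0, the function is decreasing (-1)

-1


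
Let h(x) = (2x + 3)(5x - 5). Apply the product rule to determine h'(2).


Let u(x) = 2x + 3 and v(x) = 5x - 5
u'(x) = 2
v'(x) = 5
Product rule: h'(x) = u'(x)*v(x) + u(x)*v'(x)
= 2 * (5x - 5) + (2x + 3) * 5
At x = 2:
u(2) = 2 * 2 + 3 = 7
v(2) = 5 * 2 - 5 = 5
h'(2) = 2 * 5 + 7 * 5
= 10 + 35
= 45

45


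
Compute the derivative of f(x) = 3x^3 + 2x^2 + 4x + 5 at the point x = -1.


Differentiate f(x) = 3x^3 + 2x^2 + 4x + 5 term by term:
f'(x) = 9x^2 + 4x + 4
Substitute x = -1:
f'(-1) = 9 * (-1)^2 + 4 * (-1) + 4
= 9 - 4 + 4
= 9

9


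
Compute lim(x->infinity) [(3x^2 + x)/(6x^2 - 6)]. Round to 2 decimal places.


For limits at infinity with equal-degree polynomials,
we compare leading coefficients.
Numerator leading term: 3x^2
Denominator leading term: 6x^2
Divide both by x^2:
lim = (3 + 1/x) / (6 - 6/x^2)
As x -> infinity, the 1/x and 1/x^2 terms vanish:
= 3/6 = 1/2 = 0.50

0.50


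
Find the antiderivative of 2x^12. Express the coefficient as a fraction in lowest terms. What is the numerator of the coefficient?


Apply the power rule for integration:
integral of ax^n dx = a/(n+1) * x^(n+1) + C
integral of 2x^12 dx
= 2/13 * x^13 + C
The coefficient in lowest terms is 2/13, and its numerator is 2

2


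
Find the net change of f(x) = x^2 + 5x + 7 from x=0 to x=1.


Net change = f(b) - f(a)
f(x) = x^2 + 5x + 7
Compute f(1):
f(1) = 1 * 1^2 + 5 * 1 + 7
= 1 + 5 + 7
= 13
Compute f(0):
f(0) = 1 * 0^2 + 5 * 0 + 7
= 0 + 0 + 7
= 7
Net change = 13 - 7 = 6

6


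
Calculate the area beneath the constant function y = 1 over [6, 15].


The area under a constant function y = 1 is a rectangle.
Width = 15 - 6 = 9
Height = 1
Area = width * height
= 9 * 1
= 9

9


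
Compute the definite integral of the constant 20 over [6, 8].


The integral of a constant k over [a, b] equals k * (b - a).
integral from 6 to 8 of 20 dx
= 20 * (8 - 6)
= 20 * 2
= 40

40


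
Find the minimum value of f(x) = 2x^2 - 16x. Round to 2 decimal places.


For a quadratic f(x) = ax^2 + bx + c with a > 0, the minimum is at the vertex.
Vertex x-coordinate: x = -b/(2a)
x = -(-16) / (2 * 2)
x = 16/4 = 4
Substitute back to find the minimum value:
f(4) = 2 * 4^2 - 16 * 4 + 0
= 32 - 64 + 0
= -32 = -32.00

-32.00


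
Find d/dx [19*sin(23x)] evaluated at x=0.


Apply the chain rule to differentiate 19*sin(23x):
d/dx [19*sin(23x)]
= 19 * cos(23x) * d/dx(23x)
= 19 * 23 * cos(23x)
= 437 * cos(23x)
Evaluate at x = 0:
= 437 * cos(0)
= 437 * 1
= 437

437


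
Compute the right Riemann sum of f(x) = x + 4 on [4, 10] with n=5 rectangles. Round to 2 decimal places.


Right Riemann sum uses right endpoints of each subinterval.
Interval: [4, 10], n = 5
dx = (10 - 4) / 5 = 6/5
Right endpoints: [26/5, 32/5, 38/5, 44/5, 10]
f values: [46/5, 52/5, 58/5, 64/5, 14]
Sum = dx * (sum of f values)
= 6/5 * 58
= 348/5 = 69.60

69.60


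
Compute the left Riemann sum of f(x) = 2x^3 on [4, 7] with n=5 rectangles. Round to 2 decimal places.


Left Riemann sum uses left endpoints of each subinterval.
Interval: [4, 7], n = 5
dx = (7 - 4) / 5 = 3/5
Left endpoints: [4, 23/5, 26/5, 29/5, 32/5]
f values: [128, 24334/125, 35152/125, 48778/125, 65536/125]
Sum = dx * (sum of f values)
= 3/5 * 7592/5
= 22776/25 = 911.04

911.04


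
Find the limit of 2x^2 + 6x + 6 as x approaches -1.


Since polynomials are continuous, we use direct substitution.
lim(x->-1) of 2x^2 + 6x + 6
= 2 * (-1)^2 + 6 * (-1) + 6
= 2 - 6 + 6
= 2

2


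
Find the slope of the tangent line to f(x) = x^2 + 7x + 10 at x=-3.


The slope of the tangent line equals f'(x) at the point.
f(x) = x^2 + 7x + 10
f'(x) = 2x + 7
At x = -3:
f'(-3) = 2 * (-3) + 7
= -6 + 7
= 1

1


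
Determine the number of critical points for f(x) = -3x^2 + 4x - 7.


Find where f'(x) = 0:
f'(x) = -6x + 4
Set f'(x) = 0:
-6x + 4 = 0
x = -4 / (-6) = 2/3
This is a linear equation in x, so there is exactly one solution.
Number of critical points: 1

1


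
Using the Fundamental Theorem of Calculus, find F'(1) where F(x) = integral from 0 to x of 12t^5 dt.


By the Fundamental Theorem of Calculus (Part 1):
If F(x) = integral from 0 to x of f(t) dt, then F'(x) = f(x)
Here f(t) = 12t^5
So F'(x) = 12x^5
Evaluate at x = 1:
F'(1) = 12 * 1^5
= 12 * 1
= 12

12


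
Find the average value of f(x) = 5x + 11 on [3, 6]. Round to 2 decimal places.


Average value = 1/(b-a) * integral from a to b of f(x) dx
First compute the integral of 5x + 11:
F(x) = (5/2)x^2 + 11x
F(6) = 5/2 * 36 + 11 * 6 = 156
F(3) = 5/2 * 9 + 11 * 3 = 111/2
Integral = 156 - 111/2 = 201/2
Average = (201/2) / (6 - 3) = (201/2) / 3
= 67/2 = 33.50

33.50


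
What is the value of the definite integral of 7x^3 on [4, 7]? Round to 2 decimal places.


Find the antiderivative of 7x^3:
F(x) = 7/4 * x^4
Apply the Fundamental Theorem of Calculus:
F(7) - F(4)
= 7/4 * 7^4 - 7/4 * 4^4
= 7/4 * (2401 - 256)
= 7/4 * 2145
= 15015/4 = 3753.75

3753.75


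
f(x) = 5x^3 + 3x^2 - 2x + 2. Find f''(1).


First derivative:
f'(x) = 15x^2 + 6x - 2
Second derivative:
f''(x) = 30x + 6
Substitute x = 1:
f''(1) = 30 * 1 + 6
= 30 + 6
= 36

36


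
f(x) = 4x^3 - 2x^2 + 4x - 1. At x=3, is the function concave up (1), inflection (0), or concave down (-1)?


Concavity is determined by the sign of f''(x).
f(x) = 4x^3 - 2x^2 + 4x - 1
f'(x) = 12x^2 - 4x + 4
f''(x) = 24x - 4
f''(3) = 24 * 3 - 4
= 72 - 4
= 68
Since f''(3) > 0, the function is concave up (1)

1


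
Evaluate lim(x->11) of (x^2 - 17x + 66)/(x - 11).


Direct substitution gives 0/0, so we factor the numerator.
Factor: (x^2 - 17x + 66) = (x - 11)(x - 6)
Cancel the common factor (x - 11):
(x^2 - 17x + 66)/(x - 11) = (x - 6)
Now substitute x = 11:
= (11) - (6) = 5

5


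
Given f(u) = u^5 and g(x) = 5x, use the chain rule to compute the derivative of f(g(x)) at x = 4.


Using the chain rule: (f(g(x)))' = f'(g(x)) * g'(x)
First, find g(4):
g(4) = 5 * 4 + 0 = 20
Next, f'(u) = 5u^4
And g'(x) = 5
So f'(g(4)) * g'(4)
= 5 * 20^4 * 5
= 5 * 160000 * 5
= 4000000

4000000


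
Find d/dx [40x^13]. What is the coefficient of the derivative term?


We apply the power rule: d/dx [ax^n] = a*n * x^(n-1)
d/dx [40x^13]
= 40 * 13 * x^(13-1)
= 520x^12
The coefficient is 520

520


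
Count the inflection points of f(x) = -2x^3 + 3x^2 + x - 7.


Inflection points occur where f''(x) = 0 and concavity changes.
f(x) = -2x^3 + 3x^2 + x - 7
f'(x) = -6x^2 + 6x + 1
f''(x) = -12x + 6
Set f''(x) = 0:
-12x + 6 = 0
x = -6 / (-12) = 1/2
Since f''(x) is linear (degree 1), it changes sign at this point.
Therefore there is exactly 1 inflection point.

1


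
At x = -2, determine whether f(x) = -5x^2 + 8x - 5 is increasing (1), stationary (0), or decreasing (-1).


Compute f'(x) to determine behavior:
f'(x) = -10x + 8
f'(-2) = -10 * (-2) + 8
= 20 + 8
= 28
Since f'(-2) > 0, the function is increasing (1)

1


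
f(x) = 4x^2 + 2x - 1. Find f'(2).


Differentiate term by term using power and sum rules:
f(x) = 4x^2 + 2x - 1
f'(x) = 8x + 2
Substitute x = 2:
f'(2) = 8 * 2 + 2
= 16 + 2
= 18

18


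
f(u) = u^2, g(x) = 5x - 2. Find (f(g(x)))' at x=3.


Using the chain rule: (f(g(x)))' = f'(g(x)) * g'(x)
First, find g(3):
g(3) = 5 * 3 - 2 = 13
Next, f'(u) = 2u
And g'(x) = 5
So f'(g(3)) * g'(3)
= 2 * 13 * 5
= 130

130


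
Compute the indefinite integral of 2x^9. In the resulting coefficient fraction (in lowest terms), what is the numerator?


Apply the power rule for integration:
integral of ax^n dx = a/(n+1) * x^(n+1) + C
integral of 2x^9 dx
= 2/10 * x^10 + C
= 1/5 * x^10 + C
The coefficient in lowest terms is 1/5, and its numerator is 1

1


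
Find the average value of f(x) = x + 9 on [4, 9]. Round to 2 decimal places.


Average value = 1/(b-a) * integral from a to b of f(x) dx
First compute the integral of x + 9:
F(x) = (1/2)x^2 + 9x
F(9) = 1/2 * 81 + 9 * 9 = 243/2
F(4) = 1/2 * 16 + 9 * 4 = 44
Integral = 243/2 - 44 = 155/2
Average = (155/2) / (9 - 4) = (155/2) / 5
= 31/2 = 15.50

15.50


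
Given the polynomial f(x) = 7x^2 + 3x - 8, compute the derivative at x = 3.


Differentiate term by term using power and sum rules:
f(x) = 7x^2 + 3x - 8
f'(x) = 14x + 3
Substitute x = 3:
f'(3) = 14 * 3 + 3
= 42 + 3
= 45

45


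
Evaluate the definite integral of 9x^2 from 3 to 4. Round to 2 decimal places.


Find the antiderivative of 9x^2:
F(x) = 9/3 * x^3
Apply the Fundamental Theorem of Calculus:
F(4) - F(3)
= 9/3 * 4^3 - 9/3 * 3^3
= 9/3 * (64 - 27)
= 9/3 * 37
= 111 = 111.00

111.00


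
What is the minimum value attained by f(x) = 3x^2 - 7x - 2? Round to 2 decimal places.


For a quadratic f(x) = ax^2 + bx + c with a > 0, the minimum is at the vertex.
Vertex x-coordinate: x = -b/(2a)
x = -(-7) / (2 * 3)
x = 7/6
Substitute back to find the minimum value:
f(7/6) = 3 * (7/6)^2 - 7 * (7/6) - 2
= 49/12 - 49/6 - 2
= -73/12 ≈ -6.08

-6.08


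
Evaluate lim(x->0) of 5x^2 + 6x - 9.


Since polynomials are continuous, we use direct substitution.
lim(x->0) of 5x^2 + 6x - 9
= 5 * 0^2 + 6 * 0 - 9
= 0 + 0 - 9
= -9

-9


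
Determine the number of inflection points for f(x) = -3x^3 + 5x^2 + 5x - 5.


Inflection points occur where f''(x) = 0 and concavity changes.
f(x) = -3x^3 + 5x^2 + 5x - 5
f'(x) = -9x^2 + 10x + 5
f''(x) = -18x + 10
Set f''(x) = 0:
-18x + 10 = 0
x = -10 / (-18) = 5/9
Since f''(x) is linear (degree 1), it changes sign at this point.
Therefore there is exactly 1 inflection point.

1


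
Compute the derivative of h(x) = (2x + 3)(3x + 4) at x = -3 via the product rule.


Let u(x) = 2x + 3 and v(x) = 3x + 4
u'(x) = 2
v'(x) = 3
Product rule: h'(x) = u'(x)*v(x) + u(x)*v'(x)
= 2 * (3x + 4) + (2x + 3) * 3
At x = -3:
u(-3) = 2 * (-3) + 3 = -3
v(-3) = 3 * (-3) + 4 = -5
h'(-3) = 2 * (-5) + (-3) * 3
= -10 - 9
= -19

-19


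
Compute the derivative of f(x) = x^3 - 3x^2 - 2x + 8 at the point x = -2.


Differentiate f(x) = x^3 - 3x^2 - 2x + 8 term by term:
f'(x) = 3x^2 - 6x - 2
Substitute x = -2:
f'(-2) = 3 * (-2)^2 - 6 * (-2) - 2
= 12 + 12 - 2
= 22

22


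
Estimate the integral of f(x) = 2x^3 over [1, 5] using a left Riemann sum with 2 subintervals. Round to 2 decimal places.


Left Riemann sum uses left endpoints of each subinterval.
Interval: [1, 5], n = 2
dx = (5 - 1) / 2 = 2
Left endpoints: [1, 3]
f values: [2, 54]
Sum = dx * (sum of f values)
= 2 * 56
= 112 = 112.00

112.00


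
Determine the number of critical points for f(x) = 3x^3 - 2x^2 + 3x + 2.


Find where f'(x) = 0:
f(x) = 3x^3 - 2x^2 + 3x + 2
f'(x) = 9x^2 - 4x + 3
This is a quadratic in x. Use the discriminant to count real roots.
Discriminant = (-4)^2 - 4 * 9 * 3
= 16 - 108
= -92
Since discriminant < 0, f'(x) = 0 has no real solutions.
Number of critical points: 0

0


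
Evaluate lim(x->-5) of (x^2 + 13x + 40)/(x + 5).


Direct substitution gives 0/0, so we factor the numerator.
Factor: (x^2 + 13x + 40) = (x + 5)(x + 8)
Cancel the common factor (x + 5):
(x^2 + 13x + 40)/(x + 5) = (x + 8)
Now substitute x = -5:
= (-5) - (-8) = 3

3


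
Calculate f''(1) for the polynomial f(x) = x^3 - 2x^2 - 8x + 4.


First derivative:
f'(x) = 3x^2 - 4x - 8
Second derivative:
f''(x) = 6x - 4
Substitute x = 1:
f''(1) = 6 * 1 - 4
= 6 - 4
= 2

2


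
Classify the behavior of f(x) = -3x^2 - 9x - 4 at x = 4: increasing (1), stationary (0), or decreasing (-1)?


Compute f'(x) to determine behavior:
f'(x) = -6x - 9
f'(4) = -6 * 4 - 9
= -24 - 9
= -33
Since f'(4) < 0, the function is decreasing (-1)

-1


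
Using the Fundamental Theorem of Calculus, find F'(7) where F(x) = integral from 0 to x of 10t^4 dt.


By the Fundamental Theorem of Calculus (Part 1):
If F(x) = integral from 0 to x of f(t) dt, then F'(x) = f(x)
Here f(t) = 10t^4
So F'(x) = 10x^4
Evaluate at x = 7:
F'(7) = 10 * 7^4
= 10 * 2401
= 24010

24010


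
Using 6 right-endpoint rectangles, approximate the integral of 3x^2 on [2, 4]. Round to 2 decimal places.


Right Riemann sum uses right endpoints of each subinterval.
Interval: [2, 4], n = 6
dx = (4 - 2) / 6 = 1/3
Right endpoints: [7/3, 8/3, 3, 10/3, 11/3, 4]
f values: [49/3, 64/3, 27, 100/3, 121/3, 48]
Sum = dx * (sum of f values)
= 1/3 * 559/3
= 559/9 ≈ 62.11

62.11


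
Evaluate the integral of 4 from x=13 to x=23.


The integral of a constant k over [a, b] equals k * (b - a).
integral from 13 to 23 of 4 dx
= 4 * (23 - 13)
= 4 * 10
= 40

40


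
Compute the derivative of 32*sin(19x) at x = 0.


Apply the chain rule to differentiate 32*sin(19x):
d/dx [32*sin(19x)]
= 32 * cos(19x) * d/dx(19x)
= 32 * 19 * cos(19x)
= 608 * cos(19x)
Evaluate at x = 0:
= 608 * cos(0)
= 608 * 1
= 608

608


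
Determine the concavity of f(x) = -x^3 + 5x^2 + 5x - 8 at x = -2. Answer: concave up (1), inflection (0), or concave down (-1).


Concavity is determined by the sign of f''(x).
f(x) = -x^3 + 5x^2 + 5x - 8
f'(x) = -3x^2 + 10x + 5
f''(x) = -6x + 10
f''(-2) = -6 * (-2) + 10
= 12 + 10
= 22
Since f''(-2) > 0, the function is concave up (1)

1


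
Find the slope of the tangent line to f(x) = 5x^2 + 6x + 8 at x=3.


The slope of the tangent line equals f'(x) at the point.
f(x) = 5x^2 + 6x + 8
f'(x) = 10x + 6
At x = 3:
f'(3) = 10 * 3 + 6
= 30 + 6
= 36

36


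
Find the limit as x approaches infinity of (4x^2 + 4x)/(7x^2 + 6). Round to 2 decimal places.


For limits at infinity with equal-degree polynomials,
we compare leading coefficients.
Numerator leading term: 4x^2
Denominator leading term: 7x^2
Divide both by x^2:
lim = (4 + 4/x) / (7 + 6/x^2)
As x -> infinity, the 1/x and 1/x^2 terms vanish:
= 4/7 ≈ 0.57

0.57


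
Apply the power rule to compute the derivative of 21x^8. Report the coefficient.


We apply the power rule: d/dx [ax^n] = a*n * x^(n-1)
d/dx [21x^8]
= 21 * 8 * x^(8-1)
= 168x^7
The coefficient is 168

168


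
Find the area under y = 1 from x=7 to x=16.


The area under a constant function y = 1 is a rectangle.
Width = 16 - 7 = 9
Height = 1
Area = width * height
= 9 * 1
= 9

9


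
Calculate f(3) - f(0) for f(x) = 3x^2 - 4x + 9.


Net change = f(b) - f(a)
f(x) = 3x^2 - 4x + 9
Compute f(3):
f(3) = 3 * 3^2 - 4 * 3 + 9
= 27 - 12 + 9
= 24
Compute f(0):
f(0) = 3 * 0^2 - 4 * 0 + 9
= 0 + 0 + 9
= 9
Net change = 24 - 9 = 15

15


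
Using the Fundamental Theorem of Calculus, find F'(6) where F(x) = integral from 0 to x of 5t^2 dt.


By the Fundamental Theorem of Calculus (Part 1):
If F(x) = integral from 0 to x of f(t) dt, then F'(x) = f(x)
Here f(t) = 5t^2
So F'(x) = 5x^2
Evaluate at x = 6:
F'(6) = 5 * 6^2
= 5 * 36
= 180

180


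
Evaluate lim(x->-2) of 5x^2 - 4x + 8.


Since polynomials are continuous, we use direct substitution.
lim(x->-2) of 5x^2 - 4x + 8
= 5 * (-2)^2 - 4 * (-2) + 8
= 20 + 8 + 8
= 36

36


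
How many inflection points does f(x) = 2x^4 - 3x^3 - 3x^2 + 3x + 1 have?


Inflection points occur where f''(x) = 0 and concavity changes.
f(x) = 2x^4 - 3x^3 - 3x^2 + 3x + 1
f'(x) = 8x^3 - 9x^2 - 6x + 3
f''(x) = 24x^2 - 18x - 6
This is a quadratic in x. Use the discriminant to count real roots.
Discriminant = (-18)^2 - 4 * 24 * (-6)
= 324 - (-576)
= 900
Since discriminant > 0, f''(x) = 0 has 2 distinct real solutions.
A quadratic with two distinct real roots changes sign at each root, so concavity changes at both.
Number of inflection points: 2

2


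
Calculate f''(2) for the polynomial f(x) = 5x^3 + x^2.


First derivative:
f'(x) = 15x^2 + 2x
Second derivative:
f''(x) = 30x + 2
Substitute x = 2:
f''(2) = 30 * 2 + 2
= 60 + 2
= 62

62


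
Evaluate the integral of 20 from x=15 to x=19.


The integral of a constant k over [a, b] equals k * (b - a).
integral from 15 to 19 of 20 dx
= 20 * (19 - 15)
= 20 * 4
= 80

80


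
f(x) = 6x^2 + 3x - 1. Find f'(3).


Differentiate term by term using power and sum rules:
f(x) = 6x^2 + 3x - 1
f'(x) = 12x + 3
Substitute x = 3:
f'(3) = 12 * 3 + 3
= 36 + 3
= 39

39


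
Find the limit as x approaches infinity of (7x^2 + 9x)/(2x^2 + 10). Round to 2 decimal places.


For limits at infinity with equal-degree polynomials,
we compare leading coefficients.
Numerator leading term: 7x^2
Denominator leading term: 2x^2
Divide both by x^2:
lim = (7 + 9/x) / (2 + 10/x^2)
As x -> infinity, the 1/x and 1/x^2 terms vanish:
= 7/2 = 3.50

3.50


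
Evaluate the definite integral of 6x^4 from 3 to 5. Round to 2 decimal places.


Find the antiderivative of 6x^4:
F(x) = 6/5 * x^5
Apply the Fundamental Theorem of Calculus:
F(5) - F(3)
= 6/5 * 5^5 - 6/5 * 3^5
= 6/5 * (3125 - 243)
= 6/5 * 2882
= 17292/5 = 3458.40

3458.40


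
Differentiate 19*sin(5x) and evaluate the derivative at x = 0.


Apply the chain rule to differentiate 19*sin(5x):
d/dx [19*sin(5x)]
= 19 * cos(5x) * d/dx(5x)
= 19 * 5 * cos(5x)
= 95 * cos(5x)
Evaluate at x = 0:
= 95 * cos(0)
= 95 * 1
= 95

95


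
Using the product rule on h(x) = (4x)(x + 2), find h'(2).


Let u(x) = 4x and v(x) = x + 2
u'(x) = 4
v'(x) = 1
Product rule: h'(x) = u'(x)*v(x) + u(x)*v'(x)
= 4 * (x + 2) + (4x) * 1
At x = 2:
u(2) = 4 * 2 + 0 = 8
v(2) = 1 * 2 + 2 = 4
h'(2) = 4 * 4 + 8 * 1
= 16 + 8
= 24

24


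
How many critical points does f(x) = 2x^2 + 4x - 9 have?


Find where f'(x) = 0:
f'(x) = 4x + 4
Set f'(x) = 0:
4x + 4 = 0
x = -4 / 4 = -1
This is a linear equation in x, so there is exactly one solution.
Number of critical points: 1

1


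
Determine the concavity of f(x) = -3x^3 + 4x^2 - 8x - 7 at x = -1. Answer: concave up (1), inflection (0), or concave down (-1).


Concavity is determined by the sign of f''(x).
f(x) = -3x^3 + 4x^2 - 8x - 7
f'(x) = -9x^2 + 8x - 8
f''(x) = -18x + 8
f''(-1) = -18 * (-1) + 8
= 18 + 8
= 26
Since f''(-1) > 0, the function is concave up (1)

1


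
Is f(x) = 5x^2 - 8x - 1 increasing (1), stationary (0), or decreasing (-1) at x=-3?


Compute f'(x) to determine behavior:
f'(x) = 10x - 8
f'(-3) = 10 * (-3) - 8
= -30 - 8
= -38
Since f'(-3) < 0, the function is decreasing (-1)

-1


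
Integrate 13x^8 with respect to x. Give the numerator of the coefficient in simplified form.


Apply the power rule for integration:
integral of ax^n dx = a/(n+1) * x^(n+1) + C
integral of 13x^8 dx
= 13/9 * x^9 + C
The coefficient in lowest terms is 13/9, and its numerator is 13

13


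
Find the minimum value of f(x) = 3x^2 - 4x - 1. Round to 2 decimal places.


For a quadratic f(x) = ax^2 + bx + c with a > 0, the minimum is at the vertex.
Vertex x-coordinate: x = -b/(2a)
x = -(-4) / (2 * 3)
x = 4/6 = 2/3
Substitute back to find the minimum value:
f(2/3) = 3 * (2/3)^2 - 4 * (2/3) - 1
= 4/3 - 8/3 - 1
= -7/3 ≈ -2.33

-2.33


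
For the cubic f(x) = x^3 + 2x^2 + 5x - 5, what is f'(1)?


Differentiate f(x) = x^3 + 2x^2 + 5x - 5 term by term:
f'(x) = 3x^2 + 4x + 5
Substitute x = 1:
f'(1) = 3 * 1^2 + 4 * 1 + 5
= 3 + 4 + 5
= 12

12


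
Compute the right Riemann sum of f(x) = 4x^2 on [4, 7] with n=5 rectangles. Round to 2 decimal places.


Right Riemann sum uses right endpoints of each subinterval.
Interval: [4, 7], n = 5
dx = (7 - 4) / 5 = 3/5
Right endpoints: [23/5, 26/5, 29/5, 32/5, 7]
f values: [2116/25, 2704/25, 3364/25, 4096/25, 196]
Sum = dx * (sum of f values)
= 3/5 * 3436/5
= 10308/25 = 412.32

412.32


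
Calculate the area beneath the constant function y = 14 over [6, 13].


The area under a constant function y = 14 is a rectangle.
Width = 13 - 6 = 7
Height = 14
Area = width * height
= 7 * 14
= 98

98


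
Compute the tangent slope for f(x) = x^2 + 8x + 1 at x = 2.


The slope of the tangent line equals f'(x) at the point.
f(x) = x^2 + 8x + 1
f'(x) = 2x + 8
At x = 2:
f'(2) = 2 * 2 + 8
= 4 + 8
= 12

12


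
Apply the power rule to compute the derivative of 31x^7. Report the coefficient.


We apply the power rule: d/dx [ax^n] = a*n * x^(n-1)
d/dx [31x^7]
= 31 * 7 * x^(7-1)
= 217x^6
The coefficient is 217

217


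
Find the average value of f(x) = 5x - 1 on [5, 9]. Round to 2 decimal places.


Average value = 1/(b-a) * integral from a to b of f(x) dx
First compute the integral of 5x - 1:
F(x) = (5/2)x^2 - x
F(9) = 5/2 * 81 - 1 * 9 = 387/2
F(5) = 5/2 * 25 - 1 * 5 = 115/2
Integral = 387/2 - 115/2 = 136
Average = 136 / (9 - 5) = 136 / 4
= 34 = 34.00

34.00


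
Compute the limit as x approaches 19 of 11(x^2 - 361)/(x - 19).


Direct substitution gives 0/0, so we factor the numerator.
Factor: 11(x^2 - 361) = 11 * (x - 19)(x + 19)
Cancel the common factor (x - 19):
11(x^2 - 361)/(x - 19) = 11 * (x + 19)
Now substitute x = 19:
= 11 * (19 + 19) = 418

418


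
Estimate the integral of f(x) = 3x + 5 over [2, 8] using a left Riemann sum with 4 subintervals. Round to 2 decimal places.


Left Riemann sum uses left endpoints of each subinterval.
Interval: [2, 8], n = 4
dx = (8 - 2) / 4 = 3/2
Left endpoints: [2, 7/2, 5, 13/2]
f values: [11, 31/2, 20, 49/2]
Sum = dx * (sum of f values)
= 3/2 * 71
= 213/2 = 106.50

106.50


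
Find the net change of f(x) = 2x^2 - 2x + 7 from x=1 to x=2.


Net change = f(b) - f(a)
f(x) = 2x^2 - 2x + 7
Compute f(2):
f(2) = 2 * 2^2 - 2 * 2 + 7
= 8 - 4 + 7
= 11
Compute f(1):
f(1) = 2 * 1^2 - 2 * 1 + 7
= 2 - 2 + 7
= 7
Net change = 11 - 7 = 4

4


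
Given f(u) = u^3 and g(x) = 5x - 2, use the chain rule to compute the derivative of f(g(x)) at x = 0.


Using the chain rule: (f(g(x)))' = f'(g(x)) * g'(x)
First, find g(0):
g(0) = 5 * 0 - 2 = -2
Next, f'(u) = 3u^2
And g'(x) = 5
So f'(g(0)) * g'(0)
= 3 * (-2)^2 * 5
= 3 * 4 * 5
= 60

60


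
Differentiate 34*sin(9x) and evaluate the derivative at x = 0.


Apply the chain rule to differentiate 34*sin(9x):
d/dx [34*sin(9x)]
= 34 * cos(9x) * d/dx(9x)
= 34 * 9 * cos(9x)
= 306 * cos(9x)
Evaluate at x = 0:
= 306 * cos(0)
= 306 * 1
= 306

306


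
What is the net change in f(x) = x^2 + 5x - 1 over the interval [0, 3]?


Net change = f(b) - f(a)
f(x) = x^2 + 5x - 1
Compute f(3):
f(3) = 1 * 3^2 + 5 * 3 - 1
= 9 + 15 - 1
= 23
Compute f(0):
f(0) = 1 * 0^2 + 5 * 0 - 1
= 0 + 0 - 1
= -1
Net change = 23 - (-1) = 24

24


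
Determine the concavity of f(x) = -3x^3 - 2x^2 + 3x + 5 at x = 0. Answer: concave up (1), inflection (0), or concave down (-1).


Concavity is determined by the sign of f''(x).
f(x) = -3x^3 - 2x^2 + 3x + 5
f'(x) = -9x^2 - 4x + 3
f''(x) = -18x - 4
f''(0) = -18 * 0 - 4
= 0 - 4
= -4
Since f''(0) < 0, the function is concave down (-1)

-1


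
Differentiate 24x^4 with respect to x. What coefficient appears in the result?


We apply the power rule: d/dx [ax^n] = a*n * x^(n-1)
d/dx [24x^4]
= 24 * 4 * x^(4-1)
= 96x^3
The coefficient is 96

96


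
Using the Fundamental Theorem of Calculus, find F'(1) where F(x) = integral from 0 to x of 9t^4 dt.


By the Fundamental Theorem of Calculus (Part 1):
If F(x) = integral from 0 to x of f(t) dt, then F'(x) = f(x)
Here f(t) = 9t^4
So F'(x) = 9x^4
Evaluate at x = 1:
F'(1) = 9 * 1^4
= 9 * 1
= 9

9


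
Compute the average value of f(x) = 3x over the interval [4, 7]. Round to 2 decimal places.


Average value = 1/(b-a) * integral from a to b of f(x) dx
First compute the integral of 3x:
F(x) = (3/2)x^2
F(7) = 3/2 * 49 + 0 * 7 = 147/2
F(4) = 3/2 * 16 + 0 * 4 = 24
Integral = 147/2 - 24 = 99/2
Average = (99/2) / (7 - 4) = (99/2) / 3
= 33/2 = 16.50

16.50


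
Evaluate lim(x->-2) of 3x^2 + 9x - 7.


Since polynomials are continuous, we use direct substitution.
lim(x->-2) of 3x^2 + 9x - 7
= 3 * (-2)^2 + 9 * (-2) - 7
= 12 - 18 - 7
= -13

-13


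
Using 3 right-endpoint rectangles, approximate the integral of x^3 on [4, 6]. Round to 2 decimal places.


Right Riemann sum uses right endpoints of each subinterval.
Interval: [4, 6], n = 3
dx = (6 - 4) / 3 = 2/3
Right endpoints: [14/3, 16/3, 6]
f values: [2744/27, 4096/27, 216]
Sum = dx * (sum of f values)
= 2/3 * 1408/3
= 2816/9 ≈ 312.89

312.89


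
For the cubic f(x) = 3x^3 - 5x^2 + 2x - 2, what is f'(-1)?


Differentiate f(x) = 3x^3 - 5x^2 + 2x - 2 term by term:
f'(x) = 9x^2 - 10x + 2
Substitute x = -1:
f'(-1) = 9 * (-1)^2 - 10 * (-1) + 2
= 9 + 10 + 2
= 21

21


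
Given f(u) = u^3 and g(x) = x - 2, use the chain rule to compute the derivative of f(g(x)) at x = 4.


Using the chain rule: (f(g(x)))' = f'(g(x)) * g'(x)
First, find g(4):
g(4) = 1 * 4 - 2 = 2
Next, f'(u) = 3u^2
And g'(x) = 1
So f'(g(4)) * g'(4)
= 3 * 2^2 * 1
= 3 * 4 * 1
= 12

12


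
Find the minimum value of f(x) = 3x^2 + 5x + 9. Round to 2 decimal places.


For a quadratic f(x) = ax^2 + bx + c with a > 0, the minimum is at the vertex.
Vertex x-coordinate: x = -b/(2a)
x = -(5) / (2 * 3)
x = -5/6
Substitute back to find the minimum value:
f(-5/6) = 3 * (-5/6)^2 + 5 * (-5/6) + 9
= 25/12 - 25/6 + 9
= 83/12 ≈ 6.92

6.92


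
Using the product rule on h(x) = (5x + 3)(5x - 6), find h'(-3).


Let u(x) = 5x + 3 and v(x) = 5x - 6
u'(x) = 5
v'(x) = 5
Product rule: h'(x) = u'(x)*v(x) + u(x)*v'(x)
= 5 * (5x - 6) + (5x + 3) * 5
At x = -3:
u(-3) = 5 * (-3) + 3 = -12
v(-3) = 5 * (-3) - 6 = -21
h'(-3) = 5 * (-21) + (-12) * 5
= -105 - 60
= -165

-165


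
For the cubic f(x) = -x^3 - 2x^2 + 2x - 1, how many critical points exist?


Find where f'(x) = 0:
f(x) = -x^3 - 2x^2 + 2x - 1
f'(x) = -3x^2 - 4x + 2
This is a quadratic in x. Use the discriminant to count real roots.
Discriminant = (-4)^2 - 4 * (-3) * 2
= 16 - (-24)
= 40
Since discriminant > 0, f'(x) = 0 has 2 real solutions.
Number of critical points: 2

2


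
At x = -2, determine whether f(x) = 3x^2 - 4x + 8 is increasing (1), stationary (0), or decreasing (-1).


Compute f'(x) to determine behavior:
f'(x) = 6x - 4
f'(-2) = 6 * (-2) - 4
= -12 - 4
= -16
Since f'(-2) < 0, the function is decreasing (-1)

-1


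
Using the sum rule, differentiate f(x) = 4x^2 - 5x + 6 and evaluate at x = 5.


Differentiate term by term using power and sum rules:
f(x) = 4x^2 - 5x + 6
f'(x) = 8x - 5
Substitute x = 5:
f'(5) = 8 * 5 - 5
= 40 - 5
= 35

35


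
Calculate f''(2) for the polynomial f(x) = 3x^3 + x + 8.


First derivative:
f'(x) = 9x^2 + 1
Second derivative:
f''(x) = 18x
Substitute x = 2:
f''(2) = 18 * 2 + 0
= 36 + 0
= 36

36


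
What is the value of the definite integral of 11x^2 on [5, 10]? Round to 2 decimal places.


Find the antiderivative of 11x^2:
F(x) = 11/3 * x^3
Apply the Fundamental Theorem of Calculus:
F(10) - F(5)
= 11/3 * 10^3 - 11/3 * 5^3
= 11/3 * (1000 - 125)
= 11/3 * 875
= 9625/3 ≈ 3208.33

3208.33


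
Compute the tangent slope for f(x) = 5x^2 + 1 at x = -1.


The slope of the tangent line equals f'(x) at the point.
f(x) = 5x^2 + 1
f'(x) = 10x
At x = -1:
f'(-1) = 10 * (-1) + 0
= -10 + 0
= -10

-10


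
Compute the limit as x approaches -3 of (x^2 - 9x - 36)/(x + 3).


Direct substitution gives 0/0, so we factor the numerator.
Factor: (x^2 - 9x - 36) = (x + 3)(x - 12)
Cancel the common factor (x + 3):
(x^2 - 9x - 36)/(x + 3) = (x - 12)
Now substitute x = -3:
= (-3) - (12) = -15

-15


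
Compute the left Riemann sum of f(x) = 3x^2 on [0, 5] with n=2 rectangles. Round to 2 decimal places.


Left Riemann sum uses left endpoints of each subinterval.
Interval: [0, 5], n = 2
dx = (5 - 0) / 2 = 5/2
Left endpoints: [0, 5/2]
f values: [0, 75/4]
Sum = dx * (sum of f values)
= 5/2 * 75/4
= 375/8 ≈ 46.88

46.88


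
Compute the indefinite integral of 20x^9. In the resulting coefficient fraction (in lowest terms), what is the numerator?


Apply the power rule for integration:
integral of ax^n dx = a/(n+1) * x^(n+1) + C
integral of 20x^9 dx
= 20/10 * x^10 + C
= 2 * x^10 + C
The coefficient in lowest terms is 2 = 2/1, so its numerator is 2

2


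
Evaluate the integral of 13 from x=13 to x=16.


The integral of a constant k over [a, b] equals k * (b - a).
integral from 13 to 16 of 13 dx
= 13 * (16 - 13)
= 13 * 3
= 39

39


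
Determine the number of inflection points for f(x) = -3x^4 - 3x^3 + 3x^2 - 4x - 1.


Inflection points occur where f''(x) = 0 and concavity changes.
f(x) = -3x^4 - 3x^3 + 3x^2 - 4x - 1
f'(x) = -12x^3 - 9x^2 + 6x - 4
f''(x) = -36x^2 - 18x + 6
This is a quadratic in x. Use the discriminant to count real roots.
Discriminant = (-18)^2 - 4 * (-36) * 6
= 324 - (-864)
= 1188
Since discriminant > 0, f''(x) = 0 has 2 distinct real solutions.
A quadratic with two distinct real roots changes sign at each root, so concavity changes at both.
Number of inflection points: 2

2


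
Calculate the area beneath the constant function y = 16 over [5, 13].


The area under a constant function y = 16 is a rectangle.
Width = 13 - 5 = 8
Height = 16
Area = width * height
= 8 * 16
= 128

128


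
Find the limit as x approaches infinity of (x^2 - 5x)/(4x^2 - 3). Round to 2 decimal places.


For limits at infinity with equal-degree polynomials,
we compare leading coefficients.
Numerator leading term: x^2
Denominator leading term: 4x^2
Divide both by x^2:
lim = (1 - 5/x) / (4 - 3/x^2)
As x -> infinity, the 1/x and 1/x^2 terms vanish:
= 1/4 = 0.25

0.25


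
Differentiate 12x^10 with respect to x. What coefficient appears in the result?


We apply the power rule: d/dx [ax^n] = a*n * x^(n-1)
d/dx [12x^10]
= 12 * 10 * x^(10-1)
= 120x^9
The coefficient is 120

120


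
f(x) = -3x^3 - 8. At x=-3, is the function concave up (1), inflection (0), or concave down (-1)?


Concavity is determined by the sign of f''(x).
f(x) = -3x^3 - 8
f'(x) = -9x^2
f''(x) = -18x
f''(-3) = -18 * (-3) + 0
= 54 + 0
= 54
Since f''(-3) > 0, the function is concave up (1)

1


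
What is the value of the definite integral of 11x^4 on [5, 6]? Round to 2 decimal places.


Find the antiderivative of 11x^4:
F(x) = 11/5 * x^5
Apply the Fundamental Theorem of Calculus:
F(6) - F(5)
= 11/5 * 6^5 - 11/5 * 5^5
= 11/5 * (7776 - 3125)
= 11/5 * 4651
= 51161/5 = 10232.20

10232.20


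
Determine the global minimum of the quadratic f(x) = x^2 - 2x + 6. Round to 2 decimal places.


For a quadratic f(x) = ax^2 + bx + c with a > 0, the minimum is at the vertex.
Vertex x-coordinate: x = -b/(2a)
x = -(-2) / (2 * 1)
x = 2/2 = 1
Substitute back to find the minimum value:
f(1) = 1 * 1^2 - 2 * 1 + 6
= 1 - 2 + 6
= 5 = 5.00

5.00


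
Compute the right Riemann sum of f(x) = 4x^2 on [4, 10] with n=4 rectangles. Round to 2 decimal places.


Right Riemann sum uses right endpoints of each subinterval.
Interval: [4, 10], n = 4
dx = (10 - 4) / 4 = 3/2
Right endpoints: [11/2, 7, 17/2, 10]
f values: [121, 196, 289, 400]
Sum = dx * (sum of f values)
= 3/2 * 1006
= 1509 = 1509.00

1509.00


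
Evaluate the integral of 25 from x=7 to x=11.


The integral of a constant k over [a, b] equals k * (b - a).
integral from 7 to 11 of 25 dx
= 25 * (11 - 7)
= 25 * 4
= 100

100


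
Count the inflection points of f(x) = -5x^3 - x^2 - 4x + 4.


Inflection points occur where f''(x) = 0 and concavity changes.
f(x) = -5x^3 - x^2 - 4x + 4
f'(x) = -15x^2 - 2x - 4
f''(x) = -30x - 2
Set f''(x) = 0:
-30x - 2 = 0
x = 2 / (-30) = -1/15
Since f''(x) is linear (degree 1), it changes sign at this point.
Therefore there is exactly 1 inflection point.

1


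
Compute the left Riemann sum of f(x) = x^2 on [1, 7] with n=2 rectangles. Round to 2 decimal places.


Left Riemann sum uses left endpoints of each subinterval.
Interval: [1, 7], n = 2
dx = (7 - 1) / 2 = 3
Left endpoints: [1, 4]
f values: [1, 16]
Sum = dx * (sum of f values)
= 3 * 17
= 51 = 51.00

51.00


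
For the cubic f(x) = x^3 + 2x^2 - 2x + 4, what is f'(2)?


Differentiate f(x) = x^3 + 2x^2 - 2x + 4 term by term:
f'(x) = 3x^2 + 4x - 2
Substitute x = 2:
f'(2) = 3 * 2^2 + 4 * 2 - 2
= 12 + 8 - 2
= 18

18


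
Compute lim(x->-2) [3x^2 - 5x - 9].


Since polynomials are continuous, we use direct substitution.
lim(x->-2) of 3x^2 - 5x - 9
= 3 * (-2)^2 - 5 * (-2) - 9
= 12 + 10 - 9
= 13

13


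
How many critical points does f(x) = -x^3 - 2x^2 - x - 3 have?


Find where f'(x) = 0:
f(x) = -x^3 - 2x^2 - x - 3
f'(x) = -3x^2 - 4x - 1
This is a quadratic in x. Use the discriminant to count real roots.
Discriminant = (-4)^2 - 4 * (-3) * (-1)
= 16 - 12
= 4
Since discriminant > 0, f'(x) = 0 has 2 real solutions.
Number of critical points: 2

2


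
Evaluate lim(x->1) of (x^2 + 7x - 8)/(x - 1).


Direct substitution gives 0/0, so we factor the numerator.
Factor: (x^2 + 7x - 8) = (x - 1)(x + 8)
Cancel the common factor (x - 1):
(x^2 + 7x - 8)/(x - 1) = (x + 8)
Now substitute x = 1:
= (1) - (-8) = 9

9


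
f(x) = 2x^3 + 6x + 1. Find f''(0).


First derivative:
f'(x) = 6x^2 + 6
Second derivative:
f''(x) = 12x
Substitute x = 0:
f''(0) = 12 * 0 + 0
= 0 + 0
= 0

0


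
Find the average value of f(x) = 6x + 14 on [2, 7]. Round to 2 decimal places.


Average value = 1/(b-a) * integral from a to b of f(x) dx
First compute the integral of 6x + 14:
F(x) = 3x^2 + 14x
F(7) = 3 * 49 + 14 * 7 = 245
F(2) = 3 * 4 + 14 * 2 = 40
Integral = 245 - 40 = 205
Average = 205 / (7 - 2) = 205 / 5
= 41 = 41.00

41.00


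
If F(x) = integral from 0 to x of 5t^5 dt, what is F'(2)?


By the Fundamental Theorem of Calculus (Part 1):
If F(x) = integral from 0 to x of f(t) dt, then F'(x) = f(x)
Here f(t) = 5t^5
So F'(x) = 5x^5
Evaluate at x = 2:
F'(2) = 5 * 2^5
= 5 * 32
= 160

160


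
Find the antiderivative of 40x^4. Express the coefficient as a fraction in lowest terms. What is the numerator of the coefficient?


Apply the power rule for integration:
integral of ax^n dx = a/(n+1) * x^(n+1) + C
integral of 40x^4 dx
= 40/5 * x^5 + C
= 8 * x^5 + C
The coefficient in lowest terms is 8 = 8/1, so its numerator is 8

8


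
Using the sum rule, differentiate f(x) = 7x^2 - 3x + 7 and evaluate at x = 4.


Differentiate term by term using power and sum rules:
f(x) = 7x^2 - 3x + 7
f'(x) = 14x - 3
Substitute x = 4:
f'(4) = 14 * 4 - 3
= 56 - 3
= 53

53


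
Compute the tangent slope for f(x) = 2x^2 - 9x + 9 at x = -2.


The slope of the tangent line equals f'(x) at the point.
f(x) = 2x^2 - 9x + 9
f'(x) = 4x - 9
At x = -2:
f'(-2) = 4 * (-2) - 9
= -8 - 9
= -17

-17


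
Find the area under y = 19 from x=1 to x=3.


The area under a constant function y = 19 is a rectangle.
Width = 3 - 1 = 2
Height = 19
Area = width * height
= 2 * 19
= 38

38


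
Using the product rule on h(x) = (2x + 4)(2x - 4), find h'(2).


Let u(x) = 2x + 4 and v(x) = 2x - 4
u'(x) = 2
v'(x) = 2
Product rule: h'(x) = u'(x)*v(x) + u(x)*v'(x)
= 2 * (2x - 4) + (2x + 4) * 2
At x = 2:
u(2) = 2 * 2 + 4 = 8
v(2) = 2 * 2 - 4 = 0
h'(2) = 2 * 0 + 8 * 2
= 0 + 16
= 16

16


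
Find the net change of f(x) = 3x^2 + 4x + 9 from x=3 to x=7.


Net change = f(b) - f(a)
f(x) = 3x^2 + 4x + 9
Compute f(7):
f(7) = 3 * 7^2 + 4 * 7 + 9
= 147 + 28 + 9
= 184
Compute f(3):
f(3) = 3 * 3^2 + 4 * 3 + 9
= 27 + 12 + 9
= 48
Net change = 184 - 48 = 136

136


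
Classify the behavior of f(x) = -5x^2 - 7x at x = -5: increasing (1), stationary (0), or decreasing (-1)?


Compute f'(x) to determine behavior:
f'(x) = -10x - 7
f'(-5) = -10 * (-5) - 7
= 50 - 7
= 43
Since f'(-5) > 0, the function is increasing (1)

1


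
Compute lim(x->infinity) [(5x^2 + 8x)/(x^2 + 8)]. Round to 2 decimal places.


For limits at infinity with equal-degree polynomials,
we compare leading coefficients.
Numerator leading term: 5x^2
Denominator leading term: x^2
Divide both by x^2:
lim = (5 + 8/x) / (1 + 8/x^2)
As x -> infinity, the 1/x and 1/x^2 terms vanish:
= 5/1 = 5 = 5.00

5.00


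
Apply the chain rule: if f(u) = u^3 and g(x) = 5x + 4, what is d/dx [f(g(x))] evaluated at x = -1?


Using the chain rule: (f(g(x)))' = f'(g(x)) * g'(x)
First, find g(-1):
g(-1) = 5 * (-1) + 4 = -1
Next, f'(u) = 3u^2
And g'(x) = 5
So f'(g(-1)) * g'(-1)
= 3 * (-1)^2 * 5
= 3 * 1 * 5
= 15

15


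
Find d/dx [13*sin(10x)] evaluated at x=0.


Apply the chain rule to differentiate 13*sin(10x):
d/dx [13*sin(10x)]
= 13 * cos(10x) * d/dx(10x)
= 13 * 10 * cos(10x)
= 130 * cos(10x)
Evaluate at x = 0:
= 130 * cos(0)
= 130 * 1
= 130

130


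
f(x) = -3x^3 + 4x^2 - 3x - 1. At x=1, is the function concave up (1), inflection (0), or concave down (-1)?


Concavity is determined by the sign of f''(x).
f(x) = -3x^3 + 4x^2 - 3x - 1
f'(x) = -9x^2 + 8x - 3
f''(x) = -18x + 8
f''(1) = -18 * 1 + 8
= -18 + 8
= -10
Since f''(1) < 0, the function is concave down (-1)

-1


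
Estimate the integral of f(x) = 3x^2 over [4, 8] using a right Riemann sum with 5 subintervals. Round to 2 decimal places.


Right Riemann sum uses right endpoints of each subinterval.
Interval: [4, 8], n = 5
dx = (8 - 4) / 5 = 4/5
Right endpoints: [24/5, 28/5, 32/5, 36/5, 8]
f values: [1728/25, 2352/25, 3072/25, 3888/25, 192]
Sum = dx * (sum of f values)
= 4/5 * 3168/5
= 12672/25 = 506.88

506.88


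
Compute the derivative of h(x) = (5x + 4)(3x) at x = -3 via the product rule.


Let u(x) = 5x + 4 and v(x) = 3x
u'(x) = 5
v'(x) = 3
Product rule: h'(x) = u'(x)*v(x) + u(x)*v'(x)
= 5 * (3x) + (5x + 4) * 3
At x = -3:
u(-3) = 5 * (-3) + 4 = -11
v(-3) = 3 * (-3) + 0 = -9
h'(-3) = 5 * (-9) + (-11) * 3
= -45 - 33
= -78

-78


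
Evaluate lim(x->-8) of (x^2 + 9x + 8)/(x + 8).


Direct substitution gives 0/0, so we factor the numerator.
Factor: (x^2 + 9x + 8) = (x + 8)(x + 1)
Cancel the common factor (x + 8):
(x^2 + 9x + 8)/(x + 8) = (x + 1)
Now substitute x = -8:
= (-8) - (-1) = -7

-7


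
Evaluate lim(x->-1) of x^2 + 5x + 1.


Since polynomials are continuous, we use direct substitution.
lim(x->-1) of x^2 + 5x + 1
= 1 * (-1)^2 + 5 * (-1) + 1
= 1 - 5 + 1
= -3

-3


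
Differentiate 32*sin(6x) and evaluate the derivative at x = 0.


Apply the chain rule to differentiate 32*sin(6x):
d/dx [32*sin(6x)]
= 32 * cos(6x) * d/dx(6x)
= 32 * 6 * cos(6x)
= 192 * cos(6x)
Evaluate at x = 0:
= 192 * cos(0)
= 192 * 1
= 192

192
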